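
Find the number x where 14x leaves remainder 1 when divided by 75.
59

gcd(14, 75) = 1, so the inverse exists.
Extended Euclidean algorithm on (75, 14):
75 = 5 × 14 + 5  ⟹  5 = (1)·75 + (-5)·14
14 = 2 × 5 + 4  ⟹  4 = (-2)·75 + (11)·14
5 = 1 × 4 + 1  ⟹  1 = (3)·75 + (-16)·14
So (-16)·14 ≡ 1 (mod 75), i.e. 14^(-1) ≡ -16 ≡ 59 (mod 75).
Check: 14 × 59 = 826 ≡ 1 (mod 75)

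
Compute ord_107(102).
53

107 is prime, so ord(102) divides φ(107) = 106.
Divisors of 106: 1, 2, 53, 106.
Repeated squaring: 102^1 ≡ 102, 102^2 ≡ 25, 102^4 ≡ 90, 102^8 ≡ 75, 102^16 ≡ 61, 102^32 ≡ 83, 102^64 ≡ 41 (mod 107).
Test 102^d mod 107 for each divisor d in increasing order:
102^1 ≡ 102
102^2 ≡ 25
102^53 = 102^32·102^16·102^4·102^1 ≡ 1  ← first divisor giving 1
The order is 53.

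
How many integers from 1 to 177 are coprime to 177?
116

177 = 3 × 59
φ(n) = n × ∏(1 - 1/p) for each prime p dividing n
φ(177) = 177 × (1 - 1/3) × (1 - 1/59) = 116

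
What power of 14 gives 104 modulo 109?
106

Baby-step giant-step with step n = ⌈√109⌉ = 11.
Baby steps 14^j mod 109 (j:value) for j=0..10: 0:1, 1:14, 2:87, 3:19, 4:48, 5:18, 6:34, 7:40, 8:15, 9:101, 10:106.
Giant-step multiplier: 14^(-11) ≡ 14^(108-11) = 14^97 ≡ 96 (mod 109).
Giant steps γ_i = 104·96^i mod 109: γ_0=104, γ_1=65, γ_2=27, γ_3=85, γ_4=94, γ_5=86, γ_6=81, γ_7=37, γ_8=64, γ_9=40 (in table at j=7).
x = i·n + j = 9·11 + 7 = 106.
Check: 14^106 ≡ 104 (mod 109).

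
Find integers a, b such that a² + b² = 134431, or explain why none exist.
Not possible

Factorization: 134431 = 11^3 × 101
By Fermat: n is sum of two squares iff every prime p ≡ 3 (mod 4) appears to even power.
Prime(s) ≡ 3 (mod 4) with odd exponent: [(11, 3)]
Therefore 134431 cannot be expressed as a² + b².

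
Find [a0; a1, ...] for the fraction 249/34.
[7; 3, 11]

Euclidean algorithm steps:
249 = 7 × 34 + 11
34 = 3 × 11 + 1
11 = 11 × 1 + 0
Continued fraction: [7; 3, 11]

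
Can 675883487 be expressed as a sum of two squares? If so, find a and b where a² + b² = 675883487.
Not possible

Factorization: 675883487 = 97 × 191^3
By Fermat: n is sum of two squares iff every prime p ≡ 3 (mod 4) appears to even power.
Prime(s) ≡ 3 (mod 4) with odd exponent: [(191, 3)]
Therefore 675883487 cannot be expressed as a² + b².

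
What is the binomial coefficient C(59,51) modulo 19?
0

Using Lucas' theorem:
Write n=59 and k=51 in base 19:
n in base 19: [3, 2]
k in base 19: [2, 13]
C(59,51) mod 19 = ∏ C(n_i, k_i) mod 19
Digit binomials (mod 19): C(3,2) = 3; C(2,13) = 0 (k_i > n_i)
Product: 3 × 0 = 0 ≡ 0 (mod 19)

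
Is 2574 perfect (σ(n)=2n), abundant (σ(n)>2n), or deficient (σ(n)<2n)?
abundant

Proper divisors of 2574: sum = 1 + 2 + 3 + 6 + 9 + 11 + 13 + 18 + ... + 286 + 429 + 858 + 1287 (23 divisors) = 3978
Since 3978 > 2574, 2574 is abundant.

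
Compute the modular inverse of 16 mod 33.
31

gcd(16, 33) = 1, so the inverse exists.
Extended Euclidean algorithm on (33, 16):
33 = 2 × 16 + 1  ⟹  1 = (1)·33 + (-2)·16
So (-2)·16 ≡ 1 (mod 33), i.e. 16^(-1) ≡ -2 ≡ 31 (mod 33).
Check: 16 × 31 = 496 ≡ 1 (mod 33)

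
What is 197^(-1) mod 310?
203

gcd(197, 310) = 1, so the inverse exists.
Extended Euclidean algorithm on (310, 197):
310 = 1 × 197 + 113  ⟹  113 = (1)·310 + (-1)·197
197 = 1 × 113 + 84  ⟹  84 = (-1)·310 + (2)·197
113 = 1 × 84 + 29  ⟹  29 = (2)·310 + (-3)·197
84 = 2 × 29 + 26  ⟹  26 = (-5)·310 + (8)·197
29 = 1 × 26 + 3  ⟹  3 = (7)·310 + (-11)·197
26 = 8 × 3 + 2  ⟹  2 = (-61)·310 + (96)·197
3 = 1 × 2 + 1  ⟹  1 = (68)·310 + (-107)·197
So (-107)·197 ≡ 1 (mod 310), i.e. 197^(-1) ≡ -107 ≡ 203 (mod 310).
Check: 197 × 203 = 39991 ≡ 1 (mod 310)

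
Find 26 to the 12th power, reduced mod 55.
16

Repeated squaring. Binary of 12 = 1100.
26^1 ≡ 26 (mod 55); 26^2 ≡ 16 (mod 55); 26^4 ≡ 36 (mod 55); 26^8 ≡ 31 (mod 55)
26^12 = 26^4 × 26^8 ≡ 16 (mod 55)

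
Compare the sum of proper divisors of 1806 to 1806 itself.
abundant

Proper divisors of 1806: sum = 1 + 2 + 3 + 6 + 7 + 14 + 21 + 42 + 43 + 86 + 129 + 258 + 301 + 602 + 903 = 2418
Since 2418 > 1806, 1806 is abundant.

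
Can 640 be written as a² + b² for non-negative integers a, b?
8² + 24² (a=8, b=24)

Factorization: 640 = 2^7 × 5
By Fermat: n is sum of two squares iff every prime p ≡ 3 (mod 4) appears to even power.
All primes ≡ 3 (mod 4) appear to even power.
Search a = 0, 1, 2, … for 640 - a² a perfect square: first hit at a = 8: 640 - 64 = 576 = 24².
640 = 8² + 24² = 64 + 576 ✓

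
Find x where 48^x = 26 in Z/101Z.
79

Baby-step giant-step with step n = ⌈√101⌉ = 11.
Baby steps 48^j mod 101 (j:value) for j=0..10: 0:1, 1:48, 2:82, 3:98, 4:58, 5:57, 6:9, 7:28, 8:31, 9:74, 10:17.
Giant-step multiplier: 48^(-11) ≡ 48^(100-11) = 48^89 ≡ 38 (mod 101).
Giant steps γ_i = 26·38^i mod 101: γ_0=26, γ_1=79, γ_2=73, γ_3=47, γ_4=69, γ_5=97, γ_6=50, γ_7=82 (in table at j=2).
x = i·n + j = 7·11 + 2 = 79.
Check: 48^79 ≡ 26 (mod 101).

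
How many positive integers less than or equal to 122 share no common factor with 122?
60

122 = 2 × 61
φ(n) = n × ∏(1 - 1/p) for each prime p dividing n
φ(122) = 122 × (1 - 1/2) × (1 - 1/61) = 60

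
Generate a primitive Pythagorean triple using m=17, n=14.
(93, 476, 485)

Euclid's formula: a = m² - n², b = 2mn, c = m² + n²
m = 17, n = 14
a = 17² - 14² = 289 - 196 = 93
b = 2 × 17 × 14 = 476
c = 17² + 14² = 289 + 196 = 485
Verification: 93² + 476² = 8649 + 226576 = 235225 = 485² ✓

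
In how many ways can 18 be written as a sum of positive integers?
385

p(n) counts ways to write n as a sum of positive integers (order ignored).
Euler's pentagonal recurrence: p(k) = p(k-1) + p(k-2) - p(k-5) - p(k-7) + p(k-12) + p(k-15) - ... (offsets j(3j∓1)/2, signs ++--, p(0)=1, p(<0)=0).
DP table for k = 0..17: p(0)=1, p(1)=1, p(2)=2, p(3)=3, p(4)=5, p(5)=7, p(6)=11, p(7)=15, p(8)=22, p(9)=30, p(10)=42, p(11)=56, p(12)=77, p(13)=101, p(14)=135, p(15)=176, p(16)=231, p(17)=297.
Final step: p(18) = p(17) + p(16) - p(13) - p(11) + p(6) + p(3)
= 297 + 231 - 101 - 56 + 11 + 3
= 385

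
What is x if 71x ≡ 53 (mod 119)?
x ≡ 46 (mod 119)

gcd(71, 119) = 1, which divides 53, so solutions exist.
Find 71^(-1) mod 119 by the extended Euclidean algorithm:
119 = 1 × 71 + 48  ⟹  48 = (1)·119 + (-1)·71
71 = 1 × 48 + 23  ⟹  23 = (-1)·119 + (2)·71
48 = 2 × 23 + 2  ⟹  2 = (3)·119 + (-5)·71
23 = 11 × 2 + 1  ⟹  1 = (-34)·119 + (57)·71
So (57)·71 ≡ 1 (mod 119), i.e. 71^(-1) ≡ 57 (mod 119).
x ≡ 57 × 53 = 3021 ≡ 46 (mod 119).
Check: 71 × 46 = 3266 ≡ 53 (mod 119).
Unique solution: x ≡ 46 (mod 119)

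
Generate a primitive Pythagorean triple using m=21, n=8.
(377, 336, 505)

Euclid's formula: a = m² - n², b = 2mn, c = m² + n²
m = 21, n = 8
a = 21² - 8² = 441 - 64 = 377
b = 2 × 21 × 8 = 336
c = 21² + 8² = 441 + 64 = 505
Verification: 377² + 336² = 142129 + 112896 = 255025 = 505² ✓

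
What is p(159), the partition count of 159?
97662728555

p(n) counts ways to write n as a sum of positive integers (order ignored).
Euler's pentagonal recurrence: p(k) = p(k-1) + p(k-2) - p(k-5) - p(k-7) + p(k-12) + p(k-15) - ... (offsets j(3j∓1)/2, signs ++--, p(0)=1, p(<0)=0).
DP table for k = 0..158: p(0)=1, p(1)=1, p(2)=2, p(3)=3, p(4)=5, p(5)=7, p(6)=11, p(7)=15, p(8)=22, p(9)=30, p(10)=42, p(11)=56, p(12)=77, p(13)=101, p(14)=135, p(15)=176, p(16)=231, p(17)=297, p(18)=385, p(19)=490, p(20)=627, p(21)=792, p(22)=1002, p(23)=1255, p(24)=1575, p(25)=1958, p(26)=2436, p(27)=3010, p(28)=3718, p(29)=4565, p(30)=5604, p(31)=6842, p(32)=8349, p(33)=10143, p(34)=12310, p(35)=14883, p(36)=17977, p(37)=21637, p(38)=26015, p(39)=31185, p(40)=37338, p(41)=44583, p(42)=53174, p(43)=63261, p(44)=75175, p(45)=89134, p(46)=105558, p(47)=124754, p(48)=147273, p(49)=173525, p(50)=204226, p(51)=239943, p(52)=281589, p(53)=329931, p(54)=386155, p(55)=451276, p(56)=526823, p(57)=614154, p(58)=715220, p(59)=831820, p(60)=966467, p(61)=1121505, p(62)=1300156, p(63)=1505499, p(64)=1741630, p(65)=2012558, p(66)=2323520, p(67)=2679689, p(68)=3087735, p(69)=3554345, p(70)=4087968, p(71)=4697205, p(72)=5392783, p(73)=6185689, p(74)=7089500, p(75)=8118264, p(76)=9289091, p(77)=10619863, p(78)=12132164, p(79)=13848650, p(80)=15796476, p(81)=18004327, p(82)=20506255, p(83)=23338469, p(84)=26543660, p(85)=30167357, p(86)=34262962, p(87)=38887673, p(88)=44108109, p(89)=49995925, p(90)=56634173, p(91)=64112359, p(92)=72533807, p(93)=82010177, p(94)=92669720, p(95)=104651419, p(96)=118114304, p(97)=133230930, p(98)=150198136, p(99)=169229875, p(100)=190569292, p(101)=214481126, p(102)=241265379, p(103)=271248950, p(104)=304801365, p(105)=342325709, p(106)=384276336, p(107)=431149389, p(108)=483502844, p(109)=541946240, p(110)=607163746, p(111)=679903203, p(112)=761002156, p(113)=851376628, p(114)=952050665, p(115)=1064144451, p(116)=1188908248, p(117)=1327710076, p(118)=1482074143, p(119)=1653668665, p(120)=1844349560, p(121)=2056148051, p(122)=2291320912, p(123)=2552338241, p(124)=2841940500, p(125)=3163127352, p(126)=3519222692, p(127)=3913864295, p(128)=4351078600, p(129)=4835271870, p(130)=5371315400, p(131)=5964539504, p(132)=6620830889, p(133)=7346629512, p(134)=8149040695, p(135)=9035836076, p(136)=10015581680, p(137)=11097645016, p(138)=12292341831, p(139)=13610949895, p(140)=15065878135, p(141)=16670689208, p(142)=18440293320, p(143)=20390982757, p(144)=22540654445, p(145)=24908858009, p(146)=27517052599, p(147)=30388671978, p(148)=33549419497, p(149)=37027355200, p(150)=40853235313, p(151)=45060624582, p(152)=49686288421, p(153)=54770336324, p(154)=60356673280, p(155)=66493182097, p(156)=73232243759, p(157)=80630964769, p(158)=88751778802.
Final step: p(159) = p(158) + p(157) - p(154) - p(152) + p(147) + p(144) - p(137) - p(133) + p(124) + p(119) - p(108) - p(102) + p(89) + p(82) - p(67) - p(59) + p(42) + p(33) - p(14) - p(4)
= 88751778802 + 80630964769 - 60356673280 - 49686288421 + 30388671978 + 22540654445 - 11097645016 - 7346629512 + 2841940500 + 1653668665 - 483502844 - 241265379 + 49995925 + 20506255 - 2679689 - 831820 + 53174 + 10143 - 135 - 5
= 97662728555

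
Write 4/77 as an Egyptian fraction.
1/20 + 1/514 + 1/395780

Greedy algorithm:
4/77: ceiling(77/4) = 20, use 1/20
3/1540: ceiling(1540/3) = 514, use 1/514
1/395780: ceiling(395780/1) = 395780, use 1/395780
Result: 4/77 = 1/20 + 1/514 + 1/395780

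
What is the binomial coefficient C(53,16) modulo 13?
0

Using Lucas' theorem:
Write n=53 and k=16 in base 13:
n in base 13: [4, 1]
k in base 13: [1, 3]
C(53,16) mod 13 = ∏ C(n_i, k_i) mod 13
Digit binomials (mod 13): C(4,1) = 4; C(1,3) = 0 (k_i > n_i)
Product: 4 × 0 = 0 ≡ 0 (mod 13)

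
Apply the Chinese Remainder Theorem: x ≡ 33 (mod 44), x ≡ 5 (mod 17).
209

Using Chinese Remainder Theorem:
M = 44 × 17 = 748
M1 = 17, M2 = 44
y1 = 17^(-1) mod 44 = 13
y2 = 44^(-1) mod 17 = 12
x = (33×17×13 + 5×44×12) mod 748 = 209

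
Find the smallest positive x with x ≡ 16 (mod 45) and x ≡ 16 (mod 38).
16

Using Chinese Remainder Theorem:
M = 45 × 38 = 1710
M1 = 38, M2 = 45
y1 = 38^(-1) mod 45 = 32
y2 = 45^(-1) mod 38 = 11
x = (16×38×32 + 16×45×11) mod 1710 = 16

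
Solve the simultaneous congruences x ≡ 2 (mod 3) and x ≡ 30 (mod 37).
104

Using Chinese Remainder Theorem:
M = 3 × 37 = 111
M1 = 37, M2 = 3
y1 = 37^(-1) mod 3 = 1
y2 = 3^(-1) mod 37 = 25
x = (2×37×1 + 30×3×25) mod 111 = 104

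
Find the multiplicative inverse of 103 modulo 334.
227

gcd(103, 334) = 1, so the inverse exists.
Extended Euclidean algorithm on (334, 103):
334 = 3 × 103 + 25  ⟹  25 = (1)·334 + (-3)·103
103 = 4 × 25 + 3  ⟹  3 = (-4)·334 + (13)·103
25 = 8 × 3 + 1  ⟹  1 = (33)·334 + (-107)·103
So (-107)·103 ≡ 1 (mod 334), i.e. 103^(-1) ≡ -107 ≡ 227 (mod 334).
Check: 103 × 227 = 23381 ≡ 1 (mod 334)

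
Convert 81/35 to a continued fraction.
[2; 3, 5, 2]

Euclidean algorithm steps:
81 = 2 × 35 + 11
35 = 3 × 11 + 2
11 = 5 × 2 + 1
2 = 2 × 1 + 0
Continued fraction: [2; 3, 5, 2]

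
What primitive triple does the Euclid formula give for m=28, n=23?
(255, 1288, 1313)

Euclid's formula: a = m² - n², b = 2mn, c = m² + n²
m = 28, n = 23
a = 28² - 23² = 784 - 529 = 255
b = 2 × 28 × 23 = 1288
c = 28² + 23² = 784 + 529 = 1313
Verification: 255² + 1288² = 65025 + 1658944 = 1723969 = 1313² ✓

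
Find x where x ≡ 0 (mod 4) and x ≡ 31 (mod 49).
80

Using Chinese Remainder Theorem:
M = 4 × 49 = 196
M1 = 49, M2 = 4
y1 = 49^(-1) mod 4 = 1
y2 = 4^(-1) mod 49 = 37
x = (0×49×1 + 31×4×37) mod 196 = 80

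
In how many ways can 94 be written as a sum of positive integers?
92669720

p(n) counts ways to write n as a sum of positive integers (order ignored).
Euler's pentagonal recurrence: p(k) = p(k-1) + p(k-2) - p(k-5) - p(k-7) + p(k-12) + p(k-15) - ... (offsets j(3j∓1)/2, signs ++--, p(0)=1, p(<0)=0).
DP table for k = 0..93: p(0)=1, p(1)=1, p(2)=2, p(3)=3, p(4)=5, p(5)=7, p(6)=11, p(7)=15, p(8)=22, p(9)=30, p(10)=42, p(11)=56, p(12)=77, p(13)=101, p(14)=135, p(15)=176, p(16)=231, p(17)=297, p(18)=385, p(19)=490, p(20)=627, p(21)=792, p(22)=1002, p(23)=1255, p(24)=1575, p(25)=1958, p(26)=2436, p(27)=3010, p(28)=3718, p(29)=4565, p(30)=5604, p(31)=6842, p(32)=8349, p(33)=10143, p(34)=12310, p(35)=14883, p(36)=17977, p(37)=21637, p(38)=26015, p(39)=31185, p(40)=37338, p(41)=44583, p(42)=53174, p(43)=63261, p(44)=75175, p(45)=89134, p(46)=105558, p(47)=124754, p(48)=147273, p(49)=173525, p(50)=204226, p(51)=239943, p(52)=281589, p(53)=329931, p(54)=386155, p(55)=451276, p(56)=526823, p(57)=614154, p(58)=715220, p(59)=831820, p(60)=966467, p(61)=1121505, p(62)=1300156, p(63)=1505499, p(64)=1741630, p(65)=2012558, p(66)=2323520, p(67)=2679689, p(68)=3087735, p(69)=3554345, p(70)=4087968, p(71)=4697205, p(72)=5392783, p(73)=6185689, p(74)=7089500, p(75)=8118264, p(76)=9289091, p(77)=10619863, p(78)=12132164, p(79)=13848650, p(80)=15796476, p(81)=18004327, p(82)=20506255, p(83)=23338469, p(84)=26543660, p(85)=30167357, p(86)=34262962, p(87)=38887673, p(88)=44108109, p(89)=49995925, p(90)=56634173, p(91)=64112359, p(92)=72533807, p(93)=82010177.
Final step: p(94) = p(93) + p(92) - p(89) - p(87) + p(82) + p(79) - p(72) - p(68) + p(59) + p(54) - p(43) - p(37) + p(24) + p(17) - p(2)
= 82010177 + 72533807 - 49995925 - 38887673 + 20506255 + 13848650 - 5392783 - 3087735 + 831820 + 386155 - 63261 - 21637 + 1575 + 297 - 2
= 92669720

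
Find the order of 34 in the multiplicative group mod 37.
9

37 is prime, so ord(34) divides φ(37) = 36.
Divisors of 36: 1, 2, 3, 4, 6, 9, 12, 18, 36.
Repeated squaring: 34^1 ≡ 34, 34^2 ≡ 9, 34^4 ≡ 7, 34^8 ≡ 12, 34^16 ≡ 33, 34^32 ≡ 16 (mod 37).
Test 34^d mod 37 for each divisor d in increasing order:
34^1 ≡ 34
34^2 ≡ 9
34^3 = 34^2·34^1 ≡ 10
34^4 ≡ 7
34^6 = 34^4·34^2 ≡ 26
34^9 = 34^8·34^1 ≡ 1  ← first divisor giving 1
The order is 9.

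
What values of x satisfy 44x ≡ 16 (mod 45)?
x ≡ 29 (mod 45)

gcd(44, 45) = 1, which divides 16, so solutions exist.
Find 44^(-1) mod 45 by the extended Euclidean algorithm:
45 = 1 × 44 + 1  ⟹  1 = (1)·45 + (-1)·44
So (-1)·44 ≡ 1 (mod 45), i.e. 44^(-1) ≡ -1 ≡ 44 (mod 45).
x ≡ 44 × 16 = 704 ≡ 29 (mod 45).
Check: 44 × 29 = 1276 ≡ 16 (mod 45).
Unique solution: x ≡ 29 (mod 45)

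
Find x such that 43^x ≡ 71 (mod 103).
83

Baby-step giant-step with step n = ⌈√103⌉ = 11.
Baby steps 43^j mod 103 (j:value) for j=0..10: 0:1, 1:43, 2:98, 3:94, 4:25, 5:45, 6:81, 7:84, 8:7, 9:95, 10:68.
Giant-step multiplier: 43^(-11) ≡ 43^(102-11) = 43^91 ≡ 85 (mod 103).
Giant steps γ_i = 71·85^i mod 103: γ_0=71, γ_1=61, γ_2=35, γ_3=91, γ_4=10, γ_5=26, γ_6=47, γ_7=81 (in table at j=6).
x = i·n + j = 7·11 + 6 = 83.
Check: 43^83 ≡ 71 (mod 103).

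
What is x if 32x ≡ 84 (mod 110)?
x ≡ 37 (mod 55)

gcd(32, 110) = 2, which divides 84, so solutions exist.
Divide through by 2: 16x ≡ 42 (mod 55).
Find 16^(-1) mod 55 by the extended Euclidean algorithm:
55 = 3 × 16 + 7  ⟹  7 = (1)·55 + (-3)·16
16 = 2 × 7 + 2  ⟹  2 = (-2)·55 + (7)·16
7 = 3 × 2 + 1  ⟹  1 = (7)·55 + (-24)·16
So (-24)·16 ≡ 1 (mod 55), i.e. 16^(-1) ≡ -24 ≡ 31 (mod 55).
x ≡ 31 × 42 = 1302 ≡ 37 (mod 55).
Check: 32 × 37 = 1184 ≡ 84 (mod 110).
x ≡ 37 (mod 55), giving 2 solutions mod 110.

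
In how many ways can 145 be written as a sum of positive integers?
24908858009

p(n) counts ways to write n as a sum of positive integers (order ignored).
Euler's pentagonal recurrence: p(k) = p(k-1) + p(k-2) - p(k-5) - p(k-7) + p(k-12) + p(k-15) - ... (offsets j(3j∓1)/2, signs ++--, p(0)=1, p(<0)=0).
DP table for k = 0..144: p(0)=1, p(1)=1, p(2)=2, p(3)=3, p(4)=5, p(5)=7, p(6)=11, p(7)=15, p(8)=22, p(9)=30, p(10)=42, p(11)=56, p(12)=77, p(13)=101, p(14)=135, p(15)=176, p(16)=231, p(17)=297, p(18)=385, p(19)=490, p(20)=627, p(21)=792, p(22)=1002, p(23)=1255, p(24)=1575, p(25)=1958, p(26)=2436, p(27)=3010, p(28)=3718, p(29)=4565, p(30)=5604, p(31)=6842, p(32)=8349, p(33)=10143, p(34)=12310, p(35)=14883, p(36)=17977, p(37)=21637, p(38)=26015, p(39)=31185, p(40)=37338, p(41)=44583, p(42)=53174, p(43)=63261, p(44)=75175, p(45)=89134, p(46)=105558, p(47)=124754, p(48)=147273, p(49)=173525, p(50)=204226, p(51)=239943, p(52)=281589, p(53)=329931, p(54)=386155, p(55)=451276, p(56)=526823, p(57)=614154, p(58)=715220, p(59)=831820, p(60)=966467, p(61)=1121505, p(62)=1300156, p(63)=1505499, p(64)=1741630, p(65)=2012558, p(66)=2323520, p(67)=2679689, p(68)=3087735, p(69)=3554345, p(70)=4087968, p(71)=4697205, p(72)=5392783, p(73)=6185689, p(74)=7089500, p(75)=8118264, p(76)=9289091, p(77)=10619863, p(78)=12132164, p(79)=13848650, p(80)=15796476, p(81)=18004327, p(82)=20506255, p(83)=23338469, p(84)=26543660, p(85)=30167357, p(86)=34262962, p(87)=38887673, p(88)=44108109, p(89)=49995925, p(90)=56634173, p(91)=64112359, p(92)=72533807, p(93)=82010177, p(94)=92669720, p(95)=104651419, p(96)=118114304, p(97)=133230930, p(98)=150198136, p(99)=169229875, p(100)=190569292, p(101)=214481126, p(102)=241265379, p(103)=271248950, p(104)=304801365, p(105)=342325709, p(106)=384276336, p(107)=431149389, p(108)=483502844, p(109)=541946240, p(110)=607163746, p(111)=679903203, p(112)=761002156, p(113)=851376628, p(114)=952050665, p(115)=1064144451, p(116)=1188908248, p(117)=1327710076, p(118)=1482074143, p(119)=1653668665, p(120)=1844349560, p(121)=2056148051, p(122)=2291320912, p(123)=2552338241, p(124)=2841940500, p(125)=3163127352, p(126)=3519222692, p(127)=3913864295, p(128)=4351078600, p(129)=4835271870, p(130)=5371315400, p(131)=5964539504, p(132)=6620830889, p(133)=7346629512, p(134)=8149040695, p(135)=9035836076, p(136)=10015581680, p(137)=11097645016, p(138)=12292341831, p(139)=13610949895, p(140)=15065878135, p(141)=16670689208, p(142)=18440293320, p(143)=20390982757, p(144)=22540654445.
Final step: p(145) = p(144) + p(143) - p(140) - p(138) + p(133) + p(130) - p(123) - p(119) + p(110) + p(105) - p(94) - p(88) + p(75) + p(68) - p(53) - p(45) + p(28) + p(19) - p(0)
= 22540654445 + 20390982757 - 15065878135 - 12292341831 + 7346629512 + 5371315400 - 2552338241 - 1653668665 + 607163746 + 342325709 - 92669720 - 44108109 + 8118264 + 3087735 - 329931 - 89134 + 3718 + 490 - 1
= 24908858009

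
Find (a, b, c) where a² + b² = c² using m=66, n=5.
(4331, 660, 4381)

Euclid's formula: a = m² - n², b = 2mn, c = m² + n²
m = 66, n = 5
a = 66² - 5² = 4356 - 25 = 4331
b = 2 × 66 × 5 = 660
c = 66² + 5² = 4356 + 25 = 4381
Verification: 4331² + 660² = 18757561 + 435600 = 19193161 = 4381² ✓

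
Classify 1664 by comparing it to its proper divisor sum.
abundant

Proper divisors of 1664: sum = 1 + 2 + 4 + 8 + 13 + 16 + 26 + 32 + 52 + 64 + 104 + 128 + 208 + 416 + 832 = 1906
Since 1906 > 1664, 1664 is abundant.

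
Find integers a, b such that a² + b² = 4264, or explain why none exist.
30² + 58² (a=30, b=58)

Factorization: 4264 = 2^3 × 13 × 41
By Fermat: n is sum of two squares iff every prime p ≡ 3 (mod 4) appears to even power.
All primes ≡ 3 (mod 4) appear to even power.
Search a = 0, 1, 2, … for 4264 - a² a perfect square: first hit at a = 30: 4264 - 900 = 3364 = 58².
4264 = 30² + 58² = 900 + 3364 ✓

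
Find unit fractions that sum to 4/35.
1/9 + 1/315

Greedy algorithm:
4/35: ceiling(35/4) = 9, use 1/9
1/315: ceiling(315/1) = 315, use 1/315
Result: 4/35 = 1/9 + 1/315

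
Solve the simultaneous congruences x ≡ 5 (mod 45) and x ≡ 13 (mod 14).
545

Using Chinese Remainder Theorem:
M = 45 × 14 = 630
M1 = 14, M2 = 45
y1 = 14^(-1) mod 45 = 29
y2 = 45^(-1) mod 14 = 5
x = (5×14×29 + 13×45×5) mod 630 = 545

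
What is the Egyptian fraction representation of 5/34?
1/7 + 1/238

Greedy algorithm:
5/34: ceiling(34/5) = 7, use 1/7
1/238: ceiling(238/1) = 238, use 1/238
Result: 5/34 = 1/7 + 1/238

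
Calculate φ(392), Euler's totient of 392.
168

392 = 2^3 × 7^2
φ(n) = n × ∏(1 - 1/p) for each prime p dividing n
φ(392) = 392 × (1 - 1/2) × (1 - 1/7) = 168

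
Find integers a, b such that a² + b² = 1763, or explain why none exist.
Not possible

Factorization: 1763 = 41 × 43
By Fermat: n is sum of two squares iff every prime p ≡ 3 (mod 4) appears to even power.
Prime(s) ≡ 3 (mod 4) with odd exponent: [(43, 1)]
Therefore 1763 cannot be expressed as a² + b².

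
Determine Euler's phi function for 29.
28

29 = 29
φ(n) = n × ∏(1 - 1/p) for each prime p dividing n
φ(29) = 29 × (1 - 1/29) = 28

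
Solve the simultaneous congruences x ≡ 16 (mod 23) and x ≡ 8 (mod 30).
338

Using Chinese Remainder Theorem:
M = 23 × 30 = 690
M1 = 30, M2 = 23
y1 = 30^(-1) mod 23 = 10
y2 = 23^(-1) mod 30 = 17
x = (16×30×10 + 8×23×17) mod 690 = 338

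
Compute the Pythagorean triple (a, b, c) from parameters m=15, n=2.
(221, 60, 229)

Euclid's formula: a = m² - n², b = 2mn, c = m² + n²
m = 15, n = 2
a = 15² - 2² = 225 - 4 = 221
b = 2 × 15 × 2 = 60
c = 15² + 2² = 225 + 4 = 229
Verification: 221² + 60² = 48841 + 3600 = 52441 = 229² ✓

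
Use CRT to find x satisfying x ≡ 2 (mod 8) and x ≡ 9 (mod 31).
226

Using Chinese Remainder Theorem:
M = 8 × 31 = 248
M1 = 31, M2 = 8
y1 = 31^(-1) mod 8 = 7
y2 = 8^(-1) mod 31 = 4
x = (2×31×7 + 9×8×4) mod 248 = 226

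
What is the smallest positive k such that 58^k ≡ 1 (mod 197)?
196

197 is prime, so ord(58) divides φ(197) = 196.
Divisors of 196: 1, 2, 4, 7, 14, 28, 49, 98, 196.
Repeated squaring: 58^1 ≡ 58, 58^2 ≡ 15, 58^4 ≡ 28, 58^8 ≡ 193, 58^16 ≡ 16, 58^32 ≡ 59, 58^64 ≡ 132, 58^128 ≡ 88 (mod 197).
Test 58^d mod 197 for each divisor d in increasing order:
58^1 ≡ 58
58^2 ≡ 15
58^4 ≡ 28
58^7 = 58^4·58^2·58^1 ≡ 129
58^14 = 58^8·58^4·58^2 ≡ 93
58^28 = 58^16·58^8·58^4 ≡ 178
58^49 = 58^32·58^16·58^1 ≡ 183
58^98 = 58^64·58^32·58^2 ≡ 196
58^196 = 58^128·58^64·58^4 ≡ 1  ← first divisor giving 1
The order is 196.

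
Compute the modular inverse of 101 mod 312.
173

gcd(101, 312) = 1, so the inverse exists.
Extended Euclidean algorithm on (312, 101):
312 = 3 × 101 + 9  ⟹  9 = (1)·312 + (-3)·101
101 = 11 × 9 + 2  ⟹  2 = (-11)·312 + (34)·101
9 = 4 × 2 + 1  ⟹  1 = (45)·312 + (-139)·101
So (-139)·101 ≡ 1 (mod 312), i.e. 101^(-1) ≡ -139 ≡ 173 (mod 312).
Check: 101 × 173 = 17473 ≡ 1 (mod 312)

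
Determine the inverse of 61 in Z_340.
301

gcd(61, 340) = 1, so the inverse exists.
Extended Euclidean algorithm on (340, 61):
340 = 5 × 61 + 35  ⟹  35 = (1)·340 + (-5)·61
61 = 1 × 35 + 26  ⟹  26 = (-1)·340 + (6)·61
35 = 1 × 26 + 9  ⟹  9 = (2)·340 + (-11)·61
26 = 2 × 9 + 8  ⟹  8 = (-5)·340 + (28)·61
9 = 1 × 8 + 1  ⟹  1 = (7)·340 + (-39)·61
So (-39)·61 ≡ 1 (mod 340), i.e. 61^(-1) ≡ -39 ≡ 301 (mod 340).
Check: 61 × 301 = 18361 ≡ 1 (mod 340)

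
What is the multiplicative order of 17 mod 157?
39

157 is prime, so ord(17) divides φ(157) = 156.
Divisors of 156: 1, 2, 3, 4, 6, 12, 13, 26, 39, 52, 78, 156.
Repeated squaring: 17^1 ≡ 17, 17^2 ≡ 132, 17^4 ≡ 154, 17^8 ≡ 9, 17^16 ≡ 81, 17^32 ≡ 124, 17^64 ≡ 147, 17^128 ≡ 100 (mod 157).
Test 17^d mod 157 for each divisor d in increasing order:
17^1 ≡ 17
17^2 ≡ 132
17^3 = 17^2·17^1 ≡ 46
17^4 ≡ 154
17^6 = 17^4·17^2 ≡ 75
17^12 = 17^8·17^4 ≡ 130
17^13 = 17^8·17^4·17^1 ≡ 12
17^26 = 17^16·17^8·17^2 ≡ 144
17^39 = 17^32·17^4·17^2·17^1 ≡ 1  ← first divisor giving 1
The order is 39.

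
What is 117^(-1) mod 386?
33

gcd(117, 386) = 1, so the inverse exists.
Extended Euclidean algorithm on (386, 117):
386 = 3 × 117 + 35  ⟹  35 = (1)·386 + (-3)·117
117 = 3 × 35 + 12  ⟹  12 = (-3)·386 + (10)·117
35 = 2 × 12 + 11  ⟹  11 = (7)·386 + (-23)·117
12 = 1 × 11 + 1  ⟹  1 = (-10)·386 + (33)·117
So (33)·117 ≡ 1 (mod 386), i.e. 117^(-1) ≡ 33 (mod 386).
Check: 117 × 33 = 3861 ≡ 1 (mod 386)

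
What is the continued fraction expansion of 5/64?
[0; 12, 1, 4]

Euclidean algorithm steps:
5 = 0 × 64 + 5
64 = 12 × 5 + 4
5 = 1 × 4 + 1
4 = 4 × 1 + 0
Continued fraction: [0; 12, 1, 4]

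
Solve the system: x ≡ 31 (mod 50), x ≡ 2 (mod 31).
281

Using Chinese Remainder Theorem:
M = 50 × 31 = 1550
M1 = 31, M2 = 50
y1 = 31^(-1) mod 50 = 21
y2 = 50^(-1) mod 31 = 18
x = (31×31×21 + 2×50×18) mod 1550 = 281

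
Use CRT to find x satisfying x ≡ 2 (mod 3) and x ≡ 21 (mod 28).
77

Using Chinese Remainder Theorem:
M = 3 × 28 = 84
M1 = 28, M2 = 3
y1 = 28^(-1) mod 3 = 1
y2 = 3^(-1) mod 28 = 19
x = (2×28×1 + 21×3×19) mod 84 = 77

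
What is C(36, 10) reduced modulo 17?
0

Using Lucas' theorem:
Write n=36 and k=10 in base 17:
n in base 17: [2, 2]
k in base 17: [0, 10]
C(36,10) mod 17 = ∏ C(n_i, k_i) mod 17
Digit binomials (mod 17): C(2,0) = 1; C(2,10) = 0 (k_i > n_i)
Product: 1 × 0 = 0 ≡ 0 (mod 17)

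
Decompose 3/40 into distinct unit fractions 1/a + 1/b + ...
1/14 + 1/280

Greedy algorithm:
3/40: ceiling(40/3) = 14, use 1/14
1/280: ceiling(280/1) = 280, use 1/280
Result: 3/40 = 1/14 + 1/280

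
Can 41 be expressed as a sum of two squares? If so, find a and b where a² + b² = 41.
4² + 5² (a=4, b=5)

Factorization: 41 = 41
By Fermat: n is sum of two squares iff every prime p ≡ 3 (mod 4) appears to even power.
All primes ≡ 3 (mod 4) appear to even power.
Search a = 0, 1, 2, … for 41 - a² a perfect square: first hit at a = 4: 41 - 16 = 25 = 5².
41 = 4² + 5² = 16 + 25 ✓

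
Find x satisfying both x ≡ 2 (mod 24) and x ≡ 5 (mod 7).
26

Using Chinese Remainder Theorem:
M = 24 × 7 = 168
M1 = 7, M2 = 24
y1 = 7^(-1) mod 24 = 7
y2 = 24^(-1) mod 7 = 5
x = (2×7×7 + 5×24×5) mod 168 = 26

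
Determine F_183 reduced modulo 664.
610

Matrix identity: Q^n = [[F_(n+1), F_n], [F_n, F_(n-1)]] with Q = [[1,1],[1,0]].
n = 183 = 10110111₂. Square-and-multiply, entries mod 664:
Q^1 = [[1,1],[1,0]]
Q^2 = (Q^1)² = [[2,1],[1,1]]
Q^5 = (Q^2)²·Q = [[8,5],[5,3]]
Q^11 = (Q^5)²·Q = [[144,89],[89,55]]
Q^22 = (Q^11)² = [[105,447],[447,322]]
Q^45 = (Q^22)²·Q = [[647,346],[346,301]]
Q^91 = (Q^45)²·Q = [[477,485],[485,656]]
Q^183 = (Q^91)²·Q = [[323,610],[610,377]]
F_183 mod 664 = Q^183[0][1] = 610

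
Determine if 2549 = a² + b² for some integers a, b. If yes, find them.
7² + 50² (a=7, b=50)

Factorization: 2549 = 2549
By Fermat: n is sum of two squares iff every prime p ≡ 3 (mod 4) appears to even power.
All primes ≡ 3 (mod 4) appear to even power.
Search a = 0, 1, 2, … for 2549 - a² a perfect square: first hit at a = 7: 2549 - 49 = 2500 = 50².
2549 = 7² + 50² = 49 + 2500 ✓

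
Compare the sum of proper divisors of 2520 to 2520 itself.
abundant

Proper divisors of 2520: sum = 1 + 2 + 3 + 4 + 5 + 6 + 7 + 8 + ... + 504 + 630 + 840 + 1260 (47 divisors) = 6840
Since 6840 > 2520, 2520 is abundant.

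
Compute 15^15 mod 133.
8

Repeated squaring. Binary of 15 = 1111.
15^1 ≡ 15 (mod 133); 15^2 ≡ 92 (mod 133); 15^4 ≡ 85 (mod 133); 15^8 ≡ 43 (mod 133)
15^15 = 15^1 × 15^2 × 15^4 × 15^8 ≡ 8 (mod 133)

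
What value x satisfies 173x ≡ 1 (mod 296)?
77

gcd(173, 296) = 1, so the inverse exists.
Extended Euclidean algorithm on (296, 173):
296 = 1 × 173 + 123  ⟹  123 = (1)·296 + (-1)·173
173 = 1 × 123 + 50  ⟹  50 = (-1)·296 + (2)·173
123 = 2 × 50 + 23  ⟹  23 = (3)·296 + (-5)·173
50 = 2 × 23 + 4  ⟹  4 = (-7)·296 + (12)·173
23 = 5 × 4 + 3  ⟹  3 = (38)·296 + (-65)·173
4 = 1 × 3 + 1  ⟹  1 = (-45)·296 + (77)·173
So (77)·173 ≡ 1 (mod 296), i.e. 173^(-1) ≡ 77 (mod 296).
Check: 173 × 77 = 13321 ≡ 1 (mod 296)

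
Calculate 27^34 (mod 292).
145

Repeated squaring. Binary of 34 = 100010.
27^1 ≡ 27 (mod 292); 27^2 ≡ 145 (mod 292); 27^4 ≡ 1 (mod 292); 27^8 ≡ 1 (mod 292); 27^16 ≡ 1 (mod 292); 27^32 ≡ 1 (mod 292)
27^34 = 27^2 × 27^32 ≡ 145 (mod 292)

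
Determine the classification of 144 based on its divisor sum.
abundant

Proper divisors of 144: sum = 1 + 2 + 3 + 4 + 6 + 8 + 9 + 12 + 16 + 18 + 24 + 36 + 48 + 72 = 259
Since 259 > 144, 144 is abundant.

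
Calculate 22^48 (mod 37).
26

Repeated squaring. Binary of 48 = 110000.
22^1 ≡ 22 (mod 37); 22^2 ≡ 3 (mod 37); 22^4 ≡ 9 (mod 37); 22^8 ≡ 7 (mod 37); 22^16 ≡ 12 (mod 37); 22^32 ≡ 33 (mod 37)
22^48 = 22^16 × 22^32 ≡ 26 (mod 37)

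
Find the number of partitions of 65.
2012558

p(n) counts ways to write n as a sum of positive integers (order ignored).
Euler's pentagonal recurrence: p(k) = p(k-1) + p(k-2) - p(k-5) - p(k-7) + p(k-12) + p(k-15) - ... (offsets j(3j∓1)/2, signs ++--, p(0)=1, p(<0)=0).
DP table for k = 0..64: p(0)=1, p(1)=1, p(2)=2, p(3)=3, p(4)=5, p(5)=7, p(6)=11, p(7)=15, p(8)=22, p(9)=30, p(10)=42, p(11)=56, p(12)=77, p(13)=101, p(14)=135, p(15)=176, p(16)=231, p(17)=297, p(18)=385, p(19)=490, p(20)=627, p(21)=792, p(22)=1002, p(23)=1255, p(24)=1575, p(25)=1958, p(26)=2436, p(27)=3010, p(28)=3718, p(29)=4565, p(30)=5604, p(31)=6842, p(32)=8349, p(33)=10143, p(34)=12310, p(35)=14883, p(36)=17977, p(37)=21637, p(38)=26015, p(39)=31185, p(40)=37338, p(41)=44583, p(42)=53174, p(43)=63261, p(44)=75175, p(45)=89134, p(46)=105558, p(47)=124754, p(48)=147273, p(49)=173525, p(50)=204226, p(51)=239943, p(52)=281589, p(53)=329931, p(54)=386155, p(55)=451276, p(56)=526823, p(57)=614154, p(58)=715220, p(59)=831820, p(60)=966467, p(61)=1121505, p(62)=1300156, p(63)=1505499, p(64)=1741630.
Final step: p(65) = p(64) + p(63) - p(60) - p(58) + p(53) + p(50) - p(43) - p(39) + p(30) + p(25) - p(14) - p(8)
= 1741630 + 1505499 - 966467 - 715220 + 329931 + 204226 - 63261 - 31185 + 5604 + 1958 - 135 - 22
= 2012558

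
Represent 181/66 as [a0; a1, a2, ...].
[2; 1, 2, 1, 7, 2]

Euclidean algorithm steps:
181 = 2 × 66 + 49
66 = 1 × 49 + 17
49 = 2 × 17 + 15
17 = 1 × 15 + 2
15 = 7 × 2 + 1
2 = 2 × 1 + 0
Continued fraction: [2; 1, 2, 1, 7, 2]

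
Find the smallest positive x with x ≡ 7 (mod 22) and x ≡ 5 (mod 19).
271

Using Chinese Remainder Theorem:
M = 22 × 19 = 418
M1 = 19, M2 = 22
y1 = 19^(-1) mod 22 = 7
y2 = 22^(-1) mod 19 = 13
x = (7×19×7 + 5×22×13) mod 418 = 271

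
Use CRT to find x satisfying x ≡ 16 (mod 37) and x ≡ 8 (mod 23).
238

Using Chinese Remainder Theorem:
M = 37 × 23 = 851
M1 = 23, M2 = 37
y1 = 23^(-1) mod 37 = 29
y2 = 37^(-1) mod 23 = 5
x = (16×23×29 + 8×37×5) mod 851 = 238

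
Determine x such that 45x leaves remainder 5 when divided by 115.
x ≡ 18 (mod 23)

gcd(45, 115) = 5, which divides 5, so solutions exist.
Divide through by 5: 9x ≡ 1 (mod 23).
Find 9^(-1) mod 23 by the extended Euclidean algorithm:
23 = 2 × 9 + 5  ⟹  5 = (1)·23 + (-2)·9
9 = 1 × 5 + 4  ⟹  4 = (-1)·23 + (3)·9
5 = 1 × 4 + 1  ⟹  1 = (2)·23 + (-5)·9
So (-5)·9 ≡ 1 (mod 23), i.e. 9^(-1) ≡ -5 ≡ 18 (mod 23).
x ≡ 18 × 1 = 18 ≡ 18 (mod 23).
Check: 45 × 18 = 810 ≡ 5 (mod 115).
x ≡ 18 (mod 23), giving 5 solutions mod 115.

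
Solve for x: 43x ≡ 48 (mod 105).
x ≡ 6 (mod 105)

gcd(43, 105) = 1, which divides 48, so solutions exist.
Find 43^(-1) mod 105 by the extended Euclidean algorithm:
105 = 2 × 43 + 19  ⟹  19 = (1)·105 + (-2)·43
43 = 2 × 19 + 5  ⟹  5 = (-2)·105 + (5)·43
19 = 3 × 5 + 4  ⟹  4 = (7)·105 + (-17)·43
5 = 1 × 4 + 1  ⟹  1 = (-9)·105 + (22)·43
So (22)·43 ≡ 1 (mod 105), i.e. 43^(-1) ≡ 22 (mod 105).
x ≡ 22 × 48 = 1056 ≡ 6 (mod 105).
Check: 43 × 6 = 258 ≡ 48 (mod 105).
Unique solution: x ≡ 6 (mod 105)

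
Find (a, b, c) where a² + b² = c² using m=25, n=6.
(589, 300, 661)

Euclid's formula: a = m² - n², b = 2mn, c = m² + n²
m = 25, n = 6
a = 25² - 6² = 625 - 36 = 589
b = 2 × 25 × 6 = 300
c = 25² + 6² = 625 + 36 = 661
Verification: 589² + 300² = 346921 + 90000 = 436921 = 661² ✓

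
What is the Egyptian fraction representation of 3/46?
1/16 + 1/368

Greedy algorithm:
3/46: ceiling(46/3) = 16, use 1/16
1/368: ceiling(368/1) = 368, use 1/368
Result: 3/46 = 1/16 + 1/368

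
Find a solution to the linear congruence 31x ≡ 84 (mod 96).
x ≡ 12 (mod 96)

gcd(31, 96) = 1, which divides 84, so solutions exist.
Find 31^(-1) mod 96 by the extended Euclidean algorithm:
96 = 3 × 31 + 3  ⟹  3 = (1)·96 + (-3)·31
31 = 10 × 3 + 1  ⟹  1 = (-10)·96 + (31)·31
So (31)·31 ≡ 1 (mod 96), i.e. 31^(-1) ≡ 31 (mod 96).
x ≡ 31 × 84 = 2604 ≡ 12 (mod 96).
Check: 31 × 12 = 372 ≡ 84 (mod 96).
Unique solution: x ≡ 12 (mod 96)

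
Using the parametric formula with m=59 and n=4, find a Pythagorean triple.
(3465, 472, 3497)

Euclid's formula: a = m² - n², b = 2mn, c = m² + n²
m = 59, n = 4
a = 59² - 4² = 3481 - 16 = 3465
b = 2 × 59 × 4 = 472
c = 59² + 4² = 3481 + 16 = 3497
Verification: 3465² + 472² = 12006225 + 222784 = 12229009 = 3497² ✓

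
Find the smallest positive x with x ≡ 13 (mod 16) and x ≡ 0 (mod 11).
77

Using Chinese Remainder Theorem:
M = 16 × 11 = 176
M1 = 11, M2 = 16
y1 = 11^(-1) mod 16 = 3
y2 = 16^(-1) mod 11 = 9
x = (13×11×3 + 0×16×9) mod 176 = 77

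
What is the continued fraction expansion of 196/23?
[8; 1, 1, 11]

Euclidean algorithm steps:
196 = 8 × 23 + 12
23 = 1 × 12 + 11
12 = 1 × 11 + 1
11 = 11 × 1 + 0
Continued fraction: [8; 1, 1, 11]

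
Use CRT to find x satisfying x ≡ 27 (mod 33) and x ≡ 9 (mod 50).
159

Using Chinese Remainder Theorem:
M = 33 × 50 = 1650
M1 = 50, M2 = 33
y1 = 50^(-1) mod 33 = 2
y2 = 33^(-1) mod 50 = 47
x = (27×50×2 + 9×33×47) mod 1650 = 159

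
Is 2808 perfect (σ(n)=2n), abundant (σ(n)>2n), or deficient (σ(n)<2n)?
abundant

Proper divisors of 2808: sum = 1 + 2 + 3 + 4 + 6 + 8 + 9 + 12 + ... + 468 + 702 + 936 + 1404 (31 divisors) = 5592
Since 5592 > 2808, 2808 is abundant.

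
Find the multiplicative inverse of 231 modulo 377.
173

gcd(231, 377) = 1, so the inverse exists.
Extended Euclidean algorithm on (377, 231):
377 = 1 × 231 + 146  ⟹  146 = (1)·377 + (-1)·231
231 = 1 × 146 + 85  ⟹  85 = (-1)·377 + (2)·231
146 = 1 × 85 + 61  ⟹  61 = (2)·377 + (-3)·231
85 = 1 × 61 + 24  ⟹  24 = (-3)·377 + (5)·231
61 = 2 × 24 + 13  ⟹  13 = (8)·377 + (-13)·231
24 = 1 × 13 + 11  ⟹  11 = (-11)·377 + (18)·231
13 = 1 × 11 + 2  ⟹  2 = (19)·377 + (-31)·231
11 = 5 × 2 + 1  ⟹  1 = (-106)·377 + (173)·231
So (173)·231 ≡ 1 (mod 377), i.e. 231^(-1) ≡ 173 (mod 377).
Check: 231 × 173 = 39963 ≡ 1 (mod 377)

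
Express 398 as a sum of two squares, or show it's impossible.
Not possible

Factorization: 398 = 2 × 199
By Fermat: n is sum of two squares iff every prime p ≡ 3 (mod 4) appears to even power.
Prime(s) ≡ 3 (mod 4) with odd exponent: [(199, 1)]
Therefore 398 cannot be expressed as a² + b².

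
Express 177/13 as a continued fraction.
[13; 1, 1, 1, 1, 2]

Euclidean algorithm steps:
177 = 13 × 13 + 8
13 = 1 × 8 + 5
8 = 1 × 5 + 3
5 = 1 × 3 + 2
3 = 1 × 2 + 1
2 = 2 × 1 + 0
Continued fraction: [13; 1, 1, 1, 1, 2]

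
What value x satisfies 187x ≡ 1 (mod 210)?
73

gcd(187, 210) = 1, so the inverse exists.
Extended Euclidean algorithm on (210, 187):
210 = 1 × 187 + 23  ⟹  23 = (1)·210 + (-1)·187
187 = 8 × 23 + 3  ⟹  3 = (-8)·210 + (9)·187
23 = 7 × 3 + 2  ⟹  2 = (57)·210 + (-64)·187
3 = 1 × 2 + 1  ⟹  1 = (-65)·210 + (73)·187
So (73)·187 ≡ 1 (mod 210), i.e. 187^(-1) ≡ 73 (mod 210).
Check: 187 × 73 = 13651 ≡ 1 (mod 210)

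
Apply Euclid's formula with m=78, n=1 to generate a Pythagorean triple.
(6083, 156, 6085)

Euclid's formula: a = m² - n², b = 2mn, c = m² + n²
m = 78, n = 1
a = 78² - 1² = 6084 - 1 = 6083
b = 2 × 78 × 1 = 156
c = 78² + 1² = 6084 + 1 = 6085
Verification: 6083² + 156² = 37002889 + 24336 = 37027225 = 6085² ✓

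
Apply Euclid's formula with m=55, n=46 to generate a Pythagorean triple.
(909, 5060, 5141)

Euclid's formula: a = m² - n², b = 2mn, c = m² + n²
m = 55, n = 46
a = 55² - 46² = 3025 - 2116 = 909
b = 2 × 55 × 46 = 5060
c = 55² + 46² = 3025 + 2116 = 5141
Verification: 909² + 5060² = 826281 + 25603600 = 26429881 = 5141² ✓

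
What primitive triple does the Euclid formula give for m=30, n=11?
(779, 660, 1021)

Euclid's formula: a = m² - n², b = 2mn, c = m² + n²
m = 30, n = 11
a = 30² - 11² = 900 - 121 = 779
b = 2 × 30 × 11 = 660
c = 30² + 11² = 900 + 121 = 1021
Verification: 779² + 660² = 606841 + 435600 = 1042441 = 1021² ✓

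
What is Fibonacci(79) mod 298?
293

Matrix identity: Q^n = [[F_(n+1), F_n], [F_n, F_(n-1)]] with Q = [[1,1],[1,0]].
n = 79 = 1001111₂. Square-and-multiply, entries mod 298:
Q^1 = [[1,1],[1,0]]
Q^2 = (Q^1)² = [[2,1],[1,1]]
Q^4 = (Q^2)² = [[5,3],[3,2]]
Q^9 = (Q^4)²·Q = [[55,34],[34,21]]
Q^19 = (Q^9)²·Q = [[209,9],[9,200]]
Q^39 = (Q^19)²·Q = [[61,254],[254,105]]
Q^79 = (Q^39)²·Q = [[141,293],[293,146]]
F_79 mod 298 = Q^79[0][1] = 293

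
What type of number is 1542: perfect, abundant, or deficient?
abundant

Proper divisors of 1542: sum = 1 + 2 + 3 + 6 + 257 + 514 + 771 = 1554
Since 1554 > 1542, 1542 is abundant.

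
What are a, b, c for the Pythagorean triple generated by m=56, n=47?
(927, 5264, 5345)

Euclid's formula: a = m² - n², b = 2mn, c = m² + n²
m = 56, n = 47
a = 56² - 47² = 3136 - 2209 = 927
b = 2 × 56 × 47 = 5264
c = 56² + 47² = 3136 + 2209 = 5345
Verification: 927² + 5264² = 859329 + 27709696 = 28569025 = 5345² ✓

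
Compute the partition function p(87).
38887673

p(n) counts ways to write n as a sum of positive integers (order ignored).
Euler's pentagonal recurrence: p(k) = p(k-1) + p(k-2) - p(k-5) - p(k-7) + p(k-12) + p(k-15) - ... (offsets j(3j∓1)/2, signs ++--, p(0)=1, p(<0)=0).
DP table for k = 0..86: p(0)=1, p(1)=1, p(2)=2, p(3)=3, p(4)=5, p(5)=7, p(6)=11, p(7)=15, p(8)=22, p(9)=30, p(10)=42, p(11)=56, p(12)=77, p(13)=101, p(14)=135, p(15)=176, p(16)=231, p(17)=297, p(18)=385, p(19)=490, p(20)=627, p(21)=792, p(22)=1002, p(23)=1255, p(24)=1575, p(25)=1958, p(26)=2436, p(27)=3010, p(28)=3718, p(29)=4565, p(30)=5604, p(31)=6842, p(32)=8349, p(33)=10143, p(34)=12310, p(35)=14883, p(36)=17977, p(37)=21637, p(38)=26015, p(39)=31185, p(40)=37338, p(41)=44583, p(42)=53174, p(43)=63261, p(44)=75175, p(45)=89134, p(46)=105558, p(47)=124754, p(48)=147273, p(49)=173525, p(50)=204226, p(51)=239943, p(52)=281589, p(53)=329931, p(54)=386155, p(55)=451276, p(56)=526823, p(57)=614154, p(58)=715220, p(59)=831820, p(60)=966467, p(61)=1121505, p(62)=1300156, p(63)=1505499, p(64)=1741630, p(65)=2012558, p(66)=2323520, p(67)=2679689, p(68)=3087735, p(69)=3554345, p(70)=4087968, p(71)=4697205, p(72)=5392783, p(73)=6185689, p(74)=7089500, p(75)=8118264, p(76)=9289091, p(77)=10619863, p(78)=12132164, p(79)=13848650, p(80)=15796476, p(81)=18004327, p(82)=20506255, p(83)=23338469, p(84)=26543660, p(85)=30167357, p(86)=34262962.
Final step: p(87) = p(86) + p(85) - p(82) - p(80) + p(75) + p(72) - p(65) - p(61) + p(52) + p(47) - p(36) - p(30) + p(17) + p(10)
= 34262962 + 30167357 - 20506255 - 15796476 + 8118264 + 5392783 - 2012558 - 1121505 + 281589 + 124754 - 17977 - 5604 + 297 + 42
= 38887673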